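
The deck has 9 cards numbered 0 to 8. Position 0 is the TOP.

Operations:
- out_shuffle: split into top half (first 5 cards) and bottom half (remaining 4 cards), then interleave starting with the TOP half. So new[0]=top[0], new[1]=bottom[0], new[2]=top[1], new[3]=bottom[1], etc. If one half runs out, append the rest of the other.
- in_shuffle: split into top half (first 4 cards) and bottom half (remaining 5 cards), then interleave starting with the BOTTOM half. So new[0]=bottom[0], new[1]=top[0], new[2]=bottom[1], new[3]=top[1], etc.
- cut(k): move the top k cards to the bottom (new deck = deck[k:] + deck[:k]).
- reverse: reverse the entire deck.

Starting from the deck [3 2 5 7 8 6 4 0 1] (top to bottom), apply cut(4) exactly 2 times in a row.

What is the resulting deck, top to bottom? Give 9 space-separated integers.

After op 1 (cut(4)): [8 6 4 0 1 3 2 5 7]
After op 2 (cut(4)): [1 3 2 5 7 8 6 4 0]

Answer: 1 3 2 5 7 8 6 4 0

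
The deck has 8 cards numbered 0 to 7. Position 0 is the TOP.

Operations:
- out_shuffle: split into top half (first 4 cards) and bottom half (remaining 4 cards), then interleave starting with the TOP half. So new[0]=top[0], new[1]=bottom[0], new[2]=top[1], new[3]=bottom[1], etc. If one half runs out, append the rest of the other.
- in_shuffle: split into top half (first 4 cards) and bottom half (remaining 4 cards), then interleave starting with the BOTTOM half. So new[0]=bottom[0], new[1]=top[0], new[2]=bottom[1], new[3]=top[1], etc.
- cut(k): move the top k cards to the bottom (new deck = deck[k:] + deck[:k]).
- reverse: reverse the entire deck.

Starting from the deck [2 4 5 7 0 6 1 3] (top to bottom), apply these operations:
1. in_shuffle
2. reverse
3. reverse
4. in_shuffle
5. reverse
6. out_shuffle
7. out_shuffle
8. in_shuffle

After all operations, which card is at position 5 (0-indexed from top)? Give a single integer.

After op 1 (in_shuffle): [0 2 6 4 1 5 3 7]
After op 2 (reverse): [7 3 5 1 4 6 2 0]
After op 3 (reverse): [0 2 6 4 1 5 3 7]
After op 4 (in_shuffle): [1 0 5 2 3 6 7 4]
After op 5 (reverse): [4 7 6 3 2 5 0 1]
After op 6 (out_shuffle): [4 2 7 5 6 0 3 1]
After op 7 (out_shuffle): [4 6 2 0 7 3 5 1]
After op 8 (in_shuffle): [7 4 3 6 5 2 1 0]
Position 5: card 2.

Answer: 2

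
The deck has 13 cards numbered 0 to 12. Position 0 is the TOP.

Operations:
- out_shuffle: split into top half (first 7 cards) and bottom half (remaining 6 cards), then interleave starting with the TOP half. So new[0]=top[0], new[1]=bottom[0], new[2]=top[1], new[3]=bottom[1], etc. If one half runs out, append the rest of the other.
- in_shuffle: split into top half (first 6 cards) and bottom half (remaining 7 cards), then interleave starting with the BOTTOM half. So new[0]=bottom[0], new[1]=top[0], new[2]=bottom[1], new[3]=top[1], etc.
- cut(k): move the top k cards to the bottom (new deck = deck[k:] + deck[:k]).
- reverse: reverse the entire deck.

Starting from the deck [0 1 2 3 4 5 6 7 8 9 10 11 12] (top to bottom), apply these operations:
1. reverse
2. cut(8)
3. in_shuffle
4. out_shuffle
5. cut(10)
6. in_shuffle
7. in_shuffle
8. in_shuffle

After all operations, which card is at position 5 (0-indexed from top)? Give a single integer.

After op 1 (reverse): [12 11 10 9 8 7 6 5 4 3 2 1 0]
After op 2 (cut(8)): [4 3 2 1 0 12 11 10 9 8 7 6 5]
After op 3 (in_shuffle): [11 4 10 3 9 2 8 1 7 0 6 12 5]
After op 4 (out_shuffle): [11 1 4 7 10 0 3 6 9 12 2 5 8]
After op 5 (cut(10)): [2 5 8 11 1 4 7 10 0 3 6 9 12]
After op 6 (in_shuffle): [7 2 10 5 0 8 3 11 6 1 9 4 12]
After op 7 (in_shuffle): [3 7 11 2 6 10 1 5 9 0 4 8 12]
After op 8 (in_shuffle): [1 3 5 7 9 11 0 2 4 6 8 10 12]
Position 5: card 11.

Answer: 11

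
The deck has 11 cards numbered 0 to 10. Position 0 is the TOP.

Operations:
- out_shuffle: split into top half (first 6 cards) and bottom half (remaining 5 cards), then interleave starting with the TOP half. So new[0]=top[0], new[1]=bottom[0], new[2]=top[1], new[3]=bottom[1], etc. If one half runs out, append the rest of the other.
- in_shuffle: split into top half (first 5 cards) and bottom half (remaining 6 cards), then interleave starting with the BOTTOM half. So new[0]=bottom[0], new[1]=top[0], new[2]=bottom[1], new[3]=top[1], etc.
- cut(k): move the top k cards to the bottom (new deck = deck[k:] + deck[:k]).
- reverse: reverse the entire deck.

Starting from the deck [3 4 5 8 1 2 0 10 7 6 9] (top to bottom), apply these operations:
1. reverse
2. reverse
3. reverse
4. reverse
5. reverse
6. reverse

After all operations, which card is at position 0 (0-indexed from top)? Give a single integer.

Answer: 3

Derivation:
After op 1 (reverse): [9 6 7 10 0 2 1 8 5 4 3]
After op 2 (reverse): [3 4 5 8 1 2 0 10 7 6 9]
After op 3 (reverse): [9 6 7 10 0 2 1 8 5 4 3]
After op 4 (reverse): [3 4 5 8 1 2 0 10 7 6 9]
After op 5 (reverse): [9 6 7 10 0 2 1 8 5 4 3]
After op 6 (reverse): [3 4 5 8 1 2 0 10 7 6 9]
Position 0: card 3.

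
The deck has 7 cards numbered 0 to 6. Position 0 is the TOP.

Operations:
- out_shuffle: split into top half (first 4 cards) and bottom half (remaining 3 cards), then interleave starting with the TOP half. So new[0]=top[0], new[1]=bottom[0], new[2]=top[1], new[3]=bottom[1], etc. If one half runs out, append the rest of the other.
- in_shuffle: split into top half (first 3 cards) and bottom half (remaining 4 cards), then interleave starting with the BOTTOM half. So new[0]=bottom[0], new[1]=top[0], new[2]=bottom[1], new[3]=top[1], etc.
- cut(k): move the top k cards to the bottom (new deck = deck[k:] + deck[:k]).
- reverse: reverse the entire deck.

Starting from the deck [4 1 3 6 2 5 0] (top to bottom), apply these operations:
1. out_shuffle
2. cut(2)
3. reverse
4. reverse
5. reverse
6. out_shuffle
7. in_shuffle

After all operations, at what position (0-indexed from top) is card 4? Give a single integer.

Answer: 5

Derivation:
After op 1 (out_shuffle): [4 2 1 5 3 0 6]
After op 2 (cut(2)): [1 5 3 0 6 4 2]
After op 3 (reverse): [2 4 6 0 3 5 1]
After op 4 (reverse): [1 5 3 0 6 4 2]
After op 5 (reverse): [2 4 6 0 3 5 1]
After op 6 (out_shuffle): [2 3 4 5 6 1 0]
After op 7 (in_shuffle): [5 2 6 3 1 4 0]
Card 4 is at position 5.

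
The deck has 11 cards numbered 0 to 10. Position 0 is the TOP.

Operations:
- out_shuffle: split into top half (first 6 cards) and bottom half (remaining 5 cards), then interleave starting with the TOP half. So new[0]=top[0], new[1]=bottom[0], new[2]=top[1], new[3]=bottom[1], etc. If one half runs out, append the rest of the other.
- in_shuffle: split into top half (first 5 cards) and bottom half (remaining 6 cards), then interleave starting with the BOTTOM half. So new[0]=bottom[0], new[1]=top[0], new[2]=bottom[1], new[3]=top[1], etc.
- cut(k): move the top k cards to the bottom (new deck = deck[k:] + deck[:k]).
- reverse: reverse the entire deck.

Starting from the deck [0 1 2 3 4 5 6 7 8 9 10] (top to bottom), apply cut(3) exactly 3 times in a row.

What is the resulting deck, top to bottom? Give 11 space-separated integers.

After op 1 (cut(3)): [3 4 5 6 7 8 9 10 0 1 2]
After op 2 (cut(3)): [6 7 8 9 10 0 1 2 3 4 5]
After op 3 (cut(3)): [9 10 0 1 2 3 4 5 6 7 8]

Answer: 9 10 0 1 2 3 4 5 6 7 8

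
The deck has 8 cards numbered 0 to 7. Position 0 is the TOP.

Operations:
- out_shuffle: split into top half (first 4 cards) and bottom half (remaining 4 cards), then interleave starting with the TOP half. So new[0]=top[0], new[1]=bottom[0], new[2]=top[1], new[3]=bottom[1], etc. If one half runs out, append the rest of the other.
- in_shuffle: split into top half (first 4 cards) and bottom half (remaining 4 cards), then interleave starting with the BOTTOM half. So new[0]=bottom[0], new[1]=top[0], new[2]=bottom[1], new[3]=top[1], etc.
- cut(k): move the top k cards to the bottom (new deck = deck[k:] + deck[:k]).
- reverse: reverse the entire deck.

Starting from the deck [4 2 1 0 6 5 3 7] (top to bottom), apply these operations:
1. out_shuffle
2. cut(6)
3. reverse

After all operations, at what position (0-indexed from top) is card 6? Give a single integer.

After op 1 (out_shuffle): [4 6 2 5 1 3 0 7]
After op 2 (cut(6)): [0 7 4 6 2 5 1 3]
After op 3 (reverse): [3 1 5 2 6 4 7 0]
Card 6 is at position 4.

Answer: 4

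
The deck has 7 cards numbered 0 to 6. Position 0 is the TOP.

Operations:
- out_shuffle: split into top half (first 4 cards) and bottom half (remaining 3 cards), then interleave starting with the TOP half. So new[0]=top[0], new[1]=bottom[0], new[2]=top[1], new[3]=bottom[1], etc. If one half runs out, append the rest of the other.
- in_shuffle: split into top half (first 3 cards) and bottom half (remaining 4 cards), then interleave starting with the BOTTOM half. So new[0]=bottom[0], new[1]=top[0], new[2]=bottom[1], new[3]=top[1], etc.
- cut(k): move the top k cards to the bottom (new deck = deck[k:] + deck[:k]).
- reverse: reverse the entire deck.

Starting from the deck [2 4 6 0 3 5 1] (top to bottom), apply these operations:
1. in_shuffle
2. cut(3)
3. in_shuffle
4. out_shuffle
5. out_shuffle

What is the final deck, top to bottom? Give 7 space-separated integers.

After op 1 (in_shuffle): [0 2 3 4 5 6 1]
After op 2 (cut(3)): [4 5 6 1 0 2 3]
After op 3 (in_shuffle): [1 4 0 5 2 6 3]
After op 4 (out_shuffle): [1 2 4 6 0 3 5]
After op 5 (out_shuffle): [1 0 2 3 4 5 6]

Answer: 1 0 2 3 4 5 6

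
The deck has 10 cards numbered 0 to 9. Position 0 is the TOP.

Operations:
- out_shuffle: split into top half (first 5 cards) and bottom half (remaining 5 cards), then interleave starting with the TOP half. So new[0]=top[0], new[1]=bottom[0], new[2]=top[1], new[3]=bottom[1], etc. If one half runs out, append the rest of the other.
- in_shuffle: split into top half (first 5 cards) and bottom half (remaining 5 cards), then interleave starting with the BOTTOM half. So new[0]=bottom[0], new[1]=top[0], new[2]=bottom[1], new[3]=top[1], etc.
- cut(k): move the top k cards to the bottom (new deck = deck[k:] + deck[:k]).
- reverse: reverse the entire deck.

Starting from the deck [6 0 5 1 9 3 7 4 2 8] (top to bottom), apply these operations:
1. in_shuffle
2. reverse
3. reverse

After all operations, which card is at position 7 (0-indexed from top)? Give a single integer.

After op 1 (in_shuffle): [3 6 7 0 4 5 2 1 8 9]
After op 2 (reverse): [9 8 1 2 5 4 0 7 6 3]
After op 3 (reverse): [3 6 7 0 4 5 2 1 8 9]
Position 7: card 1.

Answer: 1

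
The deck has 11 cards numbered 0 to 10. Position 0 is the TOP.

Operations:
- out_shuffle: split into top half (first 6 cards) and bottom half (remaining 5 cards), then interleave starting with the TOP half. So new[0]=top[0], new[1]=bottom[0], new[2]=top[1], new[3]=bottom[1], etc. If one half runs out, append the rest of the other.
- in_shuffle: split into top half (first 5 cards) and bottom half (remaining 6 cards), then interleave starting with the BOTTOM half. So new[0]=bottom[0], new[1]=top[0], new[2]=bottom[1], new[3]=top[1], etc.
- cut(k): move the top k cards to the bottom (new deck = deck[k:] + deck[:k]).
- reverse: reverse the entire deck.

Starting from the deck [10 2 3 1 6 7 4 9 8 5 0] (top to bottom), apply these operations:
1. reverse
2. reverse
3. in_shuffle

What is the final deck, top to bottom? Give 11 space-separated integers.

After op 1 (reverse): [0 5 8 9 4 7 6 1 3 2 10]
After op 2 (reverse): [10 2 3 1 6 7 4 9 8 5 0]
After op 3 (in_shuffle): [7 10 4 2 9 3 8 1 5 6 0]

Answer: 7 10 4 2 9 3 8 1 5 6 0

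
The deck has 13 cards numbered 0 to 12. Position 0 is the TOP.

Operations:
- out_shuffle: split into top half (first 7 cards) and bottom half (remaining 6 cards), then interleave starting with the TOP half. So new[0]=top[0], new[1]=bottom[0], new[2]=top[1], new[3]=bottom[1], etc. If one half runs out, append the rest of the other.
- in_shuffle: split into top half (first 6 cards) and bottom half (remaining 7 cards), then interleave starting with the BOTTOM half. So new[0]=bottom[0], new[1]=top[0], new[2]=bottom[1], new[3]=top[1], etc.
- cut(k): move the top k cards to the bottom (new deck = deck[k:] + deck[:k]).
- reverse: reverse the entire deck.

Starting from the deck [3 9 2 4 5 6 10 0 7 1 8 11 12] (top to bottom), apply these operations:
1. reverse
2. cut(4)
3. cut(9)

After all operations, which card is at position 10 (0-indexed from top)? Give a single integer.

After op 1 (reverse): [12 11 8 1 7 0 10 6 5 4 2 9 3]
After op 2 (cut(4)): [7 0 10 6 5 4 2 9 3 12 11 8 1]
After op 3 (cut(9)): [12 11 8 1 7 0 10 6 5 4 2 9 3]
Position 10: card 2.

Answer: 2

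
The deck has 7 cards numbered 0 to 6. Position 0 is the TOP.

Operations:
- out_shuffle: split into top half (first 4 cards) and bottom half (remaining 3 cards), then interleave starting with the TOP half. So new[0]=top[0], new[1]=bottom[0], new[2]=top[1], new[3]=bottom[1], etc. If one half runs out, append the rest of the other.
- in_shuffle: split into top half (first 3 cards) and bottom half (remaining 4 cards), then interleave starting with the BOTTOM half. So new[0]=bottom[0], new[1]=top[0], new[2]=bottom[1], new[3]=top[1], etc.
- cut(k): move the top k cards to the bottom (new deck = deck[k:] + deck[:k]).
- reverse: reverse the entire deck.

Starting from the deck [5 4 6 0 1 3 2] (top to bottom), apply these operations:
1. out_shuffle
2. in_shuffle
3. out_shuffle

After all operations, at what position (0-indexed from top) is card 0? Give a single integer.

Answer: 5

Derivation:
After op 1 (out_shuffle): [5 1 4 3 6 2 0]
After op 2 (in_shuffle): [3 5 6 1 2 4 0]
After op 3 (out_shuffle): [3 2 5 4 6 0 1]
Card 0 is at position 5.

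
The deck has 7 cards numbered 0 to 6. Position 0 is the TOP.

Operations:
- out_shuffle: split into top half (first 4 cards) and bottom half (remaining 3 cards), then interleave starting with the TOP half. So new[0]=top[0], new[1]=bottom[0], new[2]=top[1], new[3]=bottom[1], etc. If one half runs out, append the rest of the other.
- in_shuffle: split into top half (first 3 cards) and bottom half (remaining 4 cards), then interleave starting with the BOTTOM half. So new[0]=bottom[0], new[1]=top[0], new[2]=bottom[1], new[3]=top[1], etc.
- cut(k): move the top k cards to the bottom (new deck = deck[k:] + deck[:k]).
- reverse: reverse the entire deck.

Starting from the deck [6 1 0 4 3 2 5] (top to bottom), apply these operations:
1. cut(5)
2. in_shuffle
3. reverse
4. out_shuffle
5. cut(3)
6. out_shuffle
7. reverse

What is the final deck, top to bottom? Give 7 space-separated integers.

Answer: 5 6 1 0 4 3 2

Derivation:
After op 1 (cut(5)): [2 5 6 1 0 4 3]
After op 2 (in_shuffle): [1 2 0 5 4 6 3]
After op 3 (reverse): [3 6 4 5 0 2 1]
After op 4 (out_shuffle): [3 0 6 2 4 1 5]
After op 5 (cut(3)): [2 4 1 5 3 0 6]
After op 6 (out_shuffle): [2 3 4 0 1 6 5]
After op 7 (reverse): [5 6 1 0 4 3 2]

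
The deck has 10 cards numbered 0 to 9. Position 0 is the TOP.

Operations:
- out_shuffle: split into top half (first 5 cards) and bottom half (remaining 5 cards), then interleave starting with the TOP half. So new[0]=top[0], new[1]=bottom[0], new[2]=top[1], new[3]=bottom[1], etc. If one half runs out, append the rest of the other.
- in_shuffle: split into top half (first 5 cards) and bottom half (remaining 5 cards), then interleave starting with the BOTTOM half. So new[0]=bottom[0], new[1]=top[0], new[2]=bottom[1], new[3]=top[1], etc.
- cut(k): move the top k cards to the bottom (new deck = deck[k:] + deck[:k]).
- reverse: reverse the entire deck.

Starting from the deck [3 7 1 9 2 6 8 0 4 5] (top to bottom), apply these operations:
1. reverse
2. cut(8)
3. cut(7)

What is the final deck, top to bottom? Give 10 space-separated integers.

Answer: 2 9 1 7 3 5 4 0 8 6

Derivation:
After op 1 (reverse): [5 4 0 8 6 2 9 1 7 3]
After op 2 (cut(8)): [7 3 5 4 0 8 6 2 9 1]
After op 3 (cut(7)): [2 9 1 7 3 5 4 0 8 6]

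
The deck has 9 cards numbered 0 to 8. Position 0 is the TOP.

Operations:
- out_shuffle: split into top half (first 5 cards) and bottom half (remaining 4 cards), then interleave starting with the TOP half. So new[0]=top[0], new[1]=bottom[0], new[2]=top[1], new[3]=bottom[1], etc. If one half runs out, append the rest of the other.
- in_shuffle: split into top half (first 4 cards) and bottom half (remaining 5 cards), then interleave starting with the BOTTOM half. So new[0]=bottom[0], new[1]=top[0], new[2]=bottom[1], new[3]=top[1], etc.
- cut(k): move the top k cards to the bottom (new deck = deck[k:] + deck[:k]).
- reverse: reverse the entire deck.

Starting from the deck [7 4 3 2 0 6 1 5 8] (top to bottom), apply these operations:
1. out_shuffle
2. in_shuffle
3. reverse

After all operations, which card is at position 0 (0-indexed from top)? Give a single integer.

Answer: 0

Derivation:
After op 1 (out_shuffle): [7 6 4 1 3 5 2 8 0]
After op 2 (in_shuffle): [3 7 5 6 2 4 8 1 0]
After op 3 (reverse): [0 1 8 4 2 6 5 7 3]
Position 0: card 0.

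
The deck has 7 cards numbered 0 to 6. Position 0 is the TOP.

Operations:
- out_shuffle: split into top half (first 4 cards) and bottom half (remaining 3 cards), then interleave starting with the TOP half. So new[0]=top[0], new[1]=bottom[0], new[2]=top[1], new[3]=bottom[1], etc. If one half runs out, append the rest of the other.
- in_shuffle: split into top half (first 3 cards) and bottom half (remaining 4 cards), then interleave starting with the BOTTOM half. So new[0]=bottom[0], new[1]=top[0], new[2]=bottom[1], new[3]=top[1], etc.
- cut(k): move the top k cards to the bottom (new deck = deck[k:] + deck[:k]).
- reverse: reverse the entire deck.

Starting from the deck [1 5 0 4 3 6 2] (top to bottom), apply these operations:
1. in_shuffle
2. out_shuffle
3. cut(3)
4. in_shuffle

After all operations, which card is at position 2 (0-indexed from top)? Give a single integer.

Answer: 4

Derivation:
After op 1 (in_shuffle): [4 1 3 5 6 0 2]
After op 2 (out_shuffle): [4 6 1 0 3 2 5]
After op 3 (cut(3)): [0 3 2 5 4 6 1]
After op 4 (in_shuffle): [5 0 4 3 6 2 1]
Position 2: card 4.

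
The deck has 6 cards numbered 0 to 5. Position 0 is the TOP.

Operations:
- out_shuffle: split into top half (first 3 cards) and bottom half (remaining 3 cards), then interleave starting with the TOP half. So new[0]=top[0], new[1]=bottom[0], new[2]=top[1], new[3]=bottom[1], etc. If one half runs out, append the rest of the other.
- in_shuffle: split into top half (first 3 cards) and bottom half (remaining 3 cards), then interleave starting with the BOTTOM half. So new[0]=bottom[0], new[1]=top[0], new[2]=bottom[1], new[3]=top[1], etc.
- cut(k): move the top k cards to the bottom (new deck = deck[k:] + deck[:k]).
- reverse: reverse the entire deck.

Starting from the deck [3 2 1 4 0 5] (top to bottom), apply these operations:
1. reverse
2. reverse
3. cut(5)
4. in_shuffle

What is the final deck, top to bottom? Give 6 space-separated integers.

After op 1 (reverse): [5 0 4 1 2 3]
After op 2 (reverse): [3 2 1 4 0 5]
After op 3 (cut(5)): [5 3 2 1 4 0]
After op 4 (in_shuffle): [1 5 4 3 0 2]

Answer: 1 5 4 3 0 2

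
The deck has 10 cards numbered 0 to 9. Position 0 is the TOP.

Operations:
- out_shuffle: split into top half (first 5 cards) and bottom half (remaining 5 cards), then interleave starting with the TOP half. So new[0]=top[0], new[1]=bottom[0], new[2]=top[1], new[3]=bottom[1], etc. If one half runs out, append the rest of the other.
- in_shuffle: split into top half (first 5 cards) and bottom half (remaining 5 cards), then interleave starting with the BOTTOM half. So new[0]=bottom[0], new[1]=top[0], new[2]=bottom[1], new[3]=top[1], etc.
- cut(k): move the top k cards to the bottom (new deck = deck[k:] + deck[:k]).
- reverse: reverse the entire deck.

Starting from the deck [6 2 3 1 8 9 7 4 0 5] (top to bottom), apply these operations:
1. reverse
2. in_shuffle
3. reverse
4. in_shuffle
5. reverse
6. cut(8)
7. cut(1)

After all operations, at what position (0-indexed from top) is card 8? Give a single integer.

After op 1 (reverse): [5 0 4 7 9 8 1 3 2 6]
After op 2 (in_shuffle): [8 5 1 0 3 4 2 7 6 9]
After op 3 (reverse): [9 6 7 2 4 3 0 1 5 8]
After op 4 (in_shuffle): [3 9 0 6 1 7 5 2 8 4]
After op 5 (reverse): [4 8 2 5 7 1 6 0 9 3]
After op 6 (cut(8)): [9 3 4 8 2 5 7 1 6 0]
After op 7 (cut(1)): [3 4 8 2 5 7 1 6 0 9]
Card 8 is at position 2.

Answer: 2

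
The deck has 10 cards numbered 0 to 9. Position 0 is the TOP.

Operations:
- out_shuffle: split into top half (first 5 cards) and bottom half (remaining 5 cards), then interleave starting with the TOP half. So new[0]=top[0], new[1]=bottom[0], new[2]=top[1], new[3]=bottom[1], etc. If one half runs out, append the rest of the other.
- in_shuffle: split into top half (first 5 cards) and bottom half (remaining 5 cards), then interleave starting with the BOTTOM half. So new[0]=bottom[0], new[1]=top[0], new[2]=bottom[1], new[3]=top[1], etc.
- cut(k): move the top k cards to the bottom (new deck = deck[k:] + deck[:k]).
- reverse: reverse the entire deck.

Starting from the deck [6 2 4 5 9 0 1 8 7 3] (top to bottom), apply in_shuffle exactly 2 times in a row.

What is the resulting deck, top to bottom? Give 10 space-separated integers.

After op 1 (in_shuffle): [0 6 1 2 8 4 7 5 3 9]
After op 2 (in_shuffle): [4 0 7 6 5 1 3 2 9 8]

Answer: 4 0 7 6 5 1 3 2 9 8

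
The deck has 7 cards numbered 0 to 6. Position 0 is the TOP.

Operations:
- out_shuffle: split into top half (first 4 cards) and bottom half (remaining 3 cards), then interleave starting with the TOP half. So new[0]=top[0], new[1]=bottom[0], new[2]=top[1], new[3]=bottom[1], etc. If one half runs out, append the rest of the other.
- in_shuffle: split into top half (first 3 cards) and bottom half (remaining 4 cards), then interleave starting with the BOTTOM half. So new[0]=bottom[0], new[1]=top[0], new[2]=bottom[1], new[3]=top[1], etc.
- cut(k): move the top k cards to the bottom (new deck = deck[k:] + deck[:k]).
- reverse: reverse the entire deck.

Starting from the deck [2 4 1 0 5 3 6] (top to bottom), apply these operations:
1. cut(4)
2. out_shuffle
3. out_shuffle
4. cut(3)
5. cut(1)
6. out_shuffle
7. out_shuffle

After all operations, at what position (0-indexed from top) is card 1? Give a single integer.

After op 1 (cut(4)): [5 3 6 2 4 1 0]
After op 2 (out_shuffle): [5 4 3 1 6 0 2]
After op 3 (out_shuffle): [5 6 4 0 3 2 1]
After op 4 (cut(3)): [0 3 2 1 5 6 4]
After op 5 (cut(1)): [3 2 1 5 6 4 0]
After op 6 (out_shuffle): [3 6 2 4 1 0 5]
After op 7 (out_shuffle): [3 1 6 0 2 5 4]
Card 1 is at position 1.

Answer: 1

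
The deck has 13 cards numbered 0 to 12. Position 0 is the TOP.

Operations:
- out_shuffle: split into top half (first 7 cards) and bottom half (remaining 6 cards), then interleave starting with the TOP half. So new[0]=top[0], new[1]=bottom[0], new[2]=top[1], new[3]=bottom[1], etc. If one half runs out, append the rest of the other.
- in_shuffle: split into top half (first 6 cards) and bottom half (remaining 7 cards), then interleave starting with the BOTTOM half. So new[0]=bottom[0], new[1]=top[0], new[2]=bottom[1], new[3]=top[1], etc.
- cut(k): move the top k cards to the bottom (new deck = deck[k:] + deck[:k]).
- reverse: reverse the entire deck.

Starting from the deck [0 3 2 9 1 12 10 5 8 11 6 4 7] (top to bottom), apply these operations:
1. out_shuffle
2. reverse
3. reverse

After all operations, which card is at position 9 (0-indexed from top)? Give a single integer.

After op 1 (out_shuffle): [0 5 3 8 2 11 9 6 1 4 12 7 10]
After op 2 (reverse): [10 7 12 4 1 6 9 11 2 8 3 5 0]
After op 3 (reverse): [0 5 3 8 2 11 9 6 1 4 12 7 10]
Position 9: card 4.

Answer: 4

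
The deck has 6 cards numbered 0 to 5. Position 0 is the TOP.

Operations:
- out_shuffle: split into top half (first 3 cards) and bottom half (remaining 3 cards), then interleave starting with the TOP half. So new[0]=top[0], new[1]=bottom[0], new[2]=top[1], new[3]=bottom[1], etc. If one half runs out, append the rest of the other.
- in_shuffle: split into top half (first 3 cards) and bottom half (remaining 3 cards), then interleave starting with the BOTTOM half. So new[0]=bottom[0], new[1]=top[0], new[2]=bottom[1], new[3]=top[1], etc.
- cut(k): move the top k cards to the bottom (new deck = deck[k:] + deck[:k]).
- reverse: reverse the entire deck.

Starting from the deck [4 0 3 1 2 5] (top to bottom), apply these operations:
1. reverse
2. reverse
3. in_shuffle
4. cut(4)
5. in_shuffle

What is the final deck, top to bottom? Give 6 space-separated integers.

After op 1 (reverse): [5 2 1 3 0 4]
After op 2 (reverse): [4 0 3 1 2 5]
After op 3 (in_shuffle): [1 4 2 0 5 3]
After op 4 (cut(4)): [5 3 1 4 2 0]
After op 5 (in_shuffle): [4 5 2 3 0 1]

Answer: 4 5 2 3 0 1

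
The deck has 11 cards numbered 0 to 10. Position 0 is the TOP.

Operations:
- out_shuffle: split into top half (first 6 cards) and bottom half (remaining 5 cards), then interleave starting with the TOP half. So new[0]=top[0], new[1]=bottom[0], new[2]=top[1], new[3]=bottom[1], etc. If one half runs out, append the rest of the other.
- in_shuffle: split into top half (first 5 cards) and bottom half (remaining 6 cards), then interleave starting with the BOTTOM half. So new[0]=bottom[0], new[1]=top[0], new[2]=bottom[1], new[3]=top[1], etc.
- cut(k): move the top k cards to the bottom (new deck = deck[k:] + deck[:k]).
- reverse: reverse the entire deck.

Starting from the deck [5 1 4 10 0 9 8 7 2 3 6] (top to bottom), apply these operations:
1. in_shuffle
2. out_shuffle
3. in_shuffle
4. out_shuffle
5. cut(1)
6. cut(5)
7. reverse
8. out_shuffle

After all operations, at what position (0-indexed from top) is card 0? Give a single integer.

Answer: 5

Derivation:
After op 1 (in_shuffle): [9 5 8 1 7 4 2 10 3 0 6]
After op 2 (out_shuffle): [9 2 5 10 8 3 1 0 7 6 4]
After op 3 (in_shuffle): [3 9 1 2 0 5 7 10 6 8 4]
After op 4 (out_shuffle): [3 7 9 10 1 6 2 8 0 4 5]
After op 5 (cut(1)): [7 9 10 1 6 2 8 0 4 5 3]
After op 6 (cut(5)): [2 8 0 4 5 3 7 9 10 1 6]
After op 7 (reverse): [6 1 10 9 7 3 5 4 0 8 2]
After op 8 (out_shuffle): [6 5 1 4 10 0 9 8 7 2 3]
Card 0 is at position 5.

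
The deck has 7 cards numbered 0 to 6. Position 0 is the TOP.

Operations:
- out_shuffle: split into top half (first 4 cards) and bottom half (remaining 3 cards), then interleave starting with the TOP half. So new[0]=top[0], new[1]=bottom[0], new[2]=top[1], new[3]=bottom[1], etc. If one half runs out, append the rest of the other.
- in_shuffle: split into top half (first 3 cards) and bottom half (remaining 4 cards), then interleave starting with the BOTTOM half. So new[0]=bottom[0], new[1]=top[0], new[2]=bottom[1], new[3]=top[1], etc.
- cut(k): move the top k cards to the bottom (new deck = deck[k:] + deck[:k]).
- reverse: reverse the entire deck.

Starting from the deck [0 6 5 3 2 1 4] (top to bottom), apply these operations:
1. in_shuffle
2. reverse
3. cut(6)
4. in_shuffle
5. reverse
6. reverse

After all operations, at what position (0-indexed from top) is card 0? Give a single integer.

Answer: 6

Derivation:
After op 1 (in_shuffle): [3 0 2 6 1 5 4]
After op 2 (reverse): [4 5 1 6 2 0 3]
After op 3 (cut(6)): [3 4 5 1 6 2 0]
After op 4 (in_shuffle): [1 3 6 4 2 5 0]
After op 5 (reverse): [0 5 2 4 6 3 1]
After op 6 (reverse): [1 3 6 4 2 5 0]
Card 0 is at position 6.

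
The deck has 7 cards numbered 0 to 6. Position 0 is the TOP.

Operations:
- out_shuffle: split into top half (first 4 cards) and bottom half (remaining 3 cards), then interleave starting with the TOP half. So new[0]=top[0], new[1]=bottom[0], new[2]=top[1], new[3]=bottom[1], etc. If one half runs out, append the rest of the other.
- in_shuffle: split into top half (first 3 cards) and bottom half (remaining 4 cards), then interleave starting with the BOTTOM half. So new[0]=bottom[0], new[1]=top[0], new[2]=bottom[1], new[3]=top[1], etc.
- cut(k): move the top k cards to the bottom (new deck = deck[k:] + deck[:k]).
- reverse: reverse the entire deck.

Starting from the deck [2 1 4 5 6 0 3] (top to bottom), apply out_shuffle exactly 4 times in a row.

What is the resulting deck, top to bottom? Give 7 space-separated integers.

Answer: 2 6 1 0 4 3 5

Derivation:
After op 1 (out_shuffle): [2 6 1 0 4 3 5]
After op 2 (out_shuffle): [2 4 6 3 1 5 0]
After op 3 (out_shuffle): [2 1 4 5 6 0 3]
After op 4 (out_shuffle): [2 6 1 0 4 3 5]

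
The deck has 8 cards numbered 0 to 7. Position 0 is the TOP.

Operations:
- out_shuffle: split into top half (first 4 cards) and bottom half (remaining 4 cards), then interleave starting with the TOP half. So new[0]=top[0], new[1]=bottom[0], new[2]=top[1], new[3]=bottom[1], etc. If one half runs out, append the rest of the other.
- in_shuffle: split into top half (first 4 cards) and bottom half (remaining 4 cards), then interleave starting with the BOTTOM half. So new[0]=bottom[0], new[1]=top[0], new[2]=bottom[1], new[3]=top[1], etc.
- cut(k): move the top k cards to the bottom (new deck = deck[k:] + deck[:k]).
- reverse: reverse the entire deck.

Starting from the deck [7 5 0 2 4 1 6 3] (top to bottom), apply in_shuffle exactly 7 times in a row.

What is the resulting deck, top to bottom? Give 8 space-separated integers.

Answer: 4 7 1 5 6 0 3 2

Derivation:
After op 1 (in_shuffle): [4 7 1 5 6 0 3 2]
After op 2 (in_shuffle): [6 4 0 7 3 1 2 5]
After op 3 (in_shuffle): [3 6 1 4 2 0 5 7]
After op 4 (in_shuffle): [2 3 0 6 5 1 7 4]
After op 5 (in_shuffle): [5 2 1 3 7 0 4 6]
After op 6 (in_shuffle): [7 5 0 2 4 1 6 3]
After op 7 (in_shuffle): [4 7 1 5 6 0 3 2]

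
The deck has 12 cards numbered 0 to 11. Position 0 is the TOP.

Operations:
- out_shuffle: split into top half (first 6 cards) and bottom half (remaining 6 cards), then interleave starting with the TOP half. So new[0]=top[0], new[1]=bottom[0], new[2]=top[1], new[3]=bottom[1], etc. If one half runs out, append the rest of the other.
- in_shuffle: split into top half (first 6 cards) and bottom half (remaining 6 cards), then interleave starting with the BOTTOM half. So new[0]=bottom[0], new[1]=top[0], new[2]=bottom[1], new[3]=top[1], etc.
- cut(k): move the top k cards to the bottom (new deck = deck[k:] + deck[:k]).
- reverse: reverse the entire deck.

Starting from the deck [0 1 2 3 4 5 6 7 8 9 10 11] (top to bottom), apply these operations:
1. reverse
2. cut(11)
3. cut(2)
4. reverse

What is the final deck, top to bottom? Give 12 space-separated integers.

Answer: 11 0 1 2 3 4 5 6 7 8 9 10

Derivation:
After op 1 (reverse): [11 10 9 8 7 6 5 4 3 2 1 0]
After op 2 (cut(11)): [0 11 10 9 8 7 6 5 4 3 2 1]
After op 3 (cut(2)): [10 9 8 7 6 5 4 3 2 1 0 11]
After op 4 (reverse): [11 0 1 2 3 4 5 6 7 8 9 10]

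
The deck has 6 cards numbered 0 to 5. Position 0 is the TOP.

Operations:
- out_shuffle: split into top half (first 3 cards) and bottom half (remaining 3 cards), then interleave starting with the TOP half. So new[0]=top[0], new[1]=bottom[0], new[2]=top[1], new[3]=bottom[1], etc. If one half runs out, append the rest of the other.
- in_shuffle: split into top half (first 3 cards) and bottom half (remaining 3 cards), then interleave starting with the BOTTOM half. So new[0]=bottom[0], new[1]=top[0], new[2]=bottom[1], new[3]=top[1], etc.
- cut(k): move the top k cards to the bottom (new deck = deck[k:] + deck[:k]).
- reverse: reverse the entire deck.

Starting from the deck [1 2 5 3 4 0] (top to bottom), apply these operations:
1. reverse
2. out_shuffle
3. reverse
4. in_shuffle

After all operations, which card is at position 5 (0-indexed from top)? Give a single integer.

Answer: 2

Derivation:
After op 1 (reverse): [0 4 3 5 2 1]
After op 2 (out_shuffle): [0 5 4 2 3 1]
After op 3 (reverse): [1 3 2 4 5 0]
After op 4 (in_shuffle): [4 1 5 3 0 2]
Position 5: card 2.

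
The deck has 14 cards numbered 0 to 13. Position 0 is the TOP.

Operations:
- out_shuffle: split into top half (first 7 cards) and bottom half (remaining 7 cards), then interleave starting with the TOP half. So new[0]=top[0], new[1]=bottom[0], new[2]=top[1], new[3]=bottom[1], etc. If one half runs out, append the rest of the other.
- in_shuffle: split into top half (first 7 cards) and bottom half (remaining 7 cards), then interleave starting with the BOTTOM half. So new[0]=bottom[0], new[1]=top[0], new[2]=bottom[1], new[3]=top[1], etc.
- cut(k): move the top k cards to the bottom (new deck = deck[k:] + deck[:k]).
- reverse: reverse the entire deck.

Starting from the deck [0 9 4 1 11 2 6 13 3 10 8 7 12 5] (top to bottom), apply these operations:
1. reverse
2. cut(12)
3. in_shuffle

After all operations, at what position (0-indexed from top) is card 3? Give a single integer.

Answer: 0

Derivation:
After op 1 (reverse): [5 12 7 8 10 3 13 6 2 11 1 4 9 0]
After op 2 (cut(12)): [9 0 5 12 7 8 10 3 13 6 2 11 1 4]
After op 3 (in_shuffle): [3 9 13 0 6 5 2 12 11 7 1 8 4 10]
Card 3 is at position 0.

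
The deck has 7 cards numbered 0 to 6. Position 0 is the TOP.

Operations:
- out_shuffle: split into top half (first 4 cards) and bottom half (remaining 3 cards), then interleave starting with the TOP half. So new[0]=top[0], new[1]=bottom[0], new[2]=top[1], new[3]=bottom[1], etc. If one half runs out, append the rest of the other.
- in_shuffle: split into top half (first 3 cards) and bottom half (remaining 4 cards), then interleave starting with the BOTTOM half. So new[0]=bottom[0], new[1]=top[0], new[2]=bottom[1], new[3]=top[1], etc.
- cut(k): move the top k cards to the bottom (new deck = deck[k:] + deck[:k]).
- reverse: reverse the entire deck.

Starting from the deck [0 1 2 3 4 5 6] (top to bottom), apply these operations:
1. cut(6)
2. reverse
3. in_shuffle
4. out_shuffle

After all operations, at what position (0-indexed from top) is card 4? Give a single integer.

After op 1 (cut(6)): [6 0 1 2 3 4 5]
After op 2 (reverse): [5 4 3 2 1 0 6]
After op 3 (in_shuffle): [2 5 1 4 0 3 6]
After op 4 (out_shuffle): [2 0 5 3 1 6 4]
Card 4 is at position 6.

Answer: 6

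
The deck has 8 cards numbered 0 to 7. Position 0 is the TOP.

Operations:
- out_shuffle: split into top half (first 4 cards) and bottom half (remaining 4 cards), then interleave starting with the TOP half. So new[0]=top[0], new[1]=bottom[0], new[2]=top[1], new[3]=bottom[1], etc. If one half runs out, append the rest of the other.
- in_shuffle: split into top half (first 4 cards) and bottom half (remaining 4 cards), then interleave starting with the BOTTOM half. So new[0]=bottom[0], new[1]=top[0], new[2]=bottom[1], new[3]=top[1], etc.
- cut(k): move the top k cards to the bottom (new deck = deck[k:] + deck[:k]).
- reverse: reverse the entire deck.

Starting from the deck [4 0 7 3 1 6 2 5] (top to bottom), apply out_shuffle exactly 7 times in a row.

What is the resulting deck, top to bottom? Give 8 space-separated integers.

After op 1 (out_shuffle): [4 1 0 6 7 2 3 5]
After op 2 (out_shuffle): [4 7 1 2 0 3 6 5]
After op 3 (out_shuffle): [4 0 7 3 1 6 2 5]
After op 4 (out_shuffle): [4 1 0 6 7 2 3 5]
After op 5 (out_shuffle): [4 7 1 2 0 3 6 5]
After op 6 (out_shuffle): [4 0 7 3 1 6 2 5]
After op 7 (out_shuffle): [4 1 0 6 7 2 3 5]

Answer: 4 1 0 6 7 2 3 5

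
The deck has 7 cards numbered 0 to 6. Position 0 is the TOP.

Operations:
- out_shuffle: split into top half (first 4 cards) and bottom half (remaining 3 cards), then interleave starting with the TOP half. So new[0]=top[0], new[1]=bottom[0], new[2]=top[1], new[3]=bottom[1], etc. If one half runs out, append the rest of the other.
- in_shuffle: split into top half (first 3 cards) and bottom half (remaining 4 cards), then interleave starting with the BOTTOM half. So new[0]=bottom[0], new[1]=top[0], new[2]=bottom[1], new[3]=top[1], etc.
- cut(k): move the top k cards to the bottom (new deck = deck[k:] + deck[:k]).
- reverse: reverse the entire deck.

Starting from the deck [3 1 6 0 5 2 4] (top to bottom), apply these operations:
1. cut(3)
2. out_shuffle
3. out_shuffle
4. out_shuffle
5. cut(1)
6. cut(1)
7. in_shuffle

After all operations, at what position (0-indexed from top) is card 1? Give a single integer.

Answer: 0

Derivation:
After op 1 (cut(3)): [0 5 2 4 3 1 6]
After op 2 (out_shuffle): [0 3 5 1 2 6 4]
After op 3 (out_shuffle): [0 2 3 6 5 4 1]
After op 4 (out_shuffle): [0 5 2 4 3 1 6]
After op 5 (cut(1)): [5 2 4 3 1 6 0]
After op 6 (cut(1)): [2 4 3 1 6 0 5]
After op 7 (in_shuffle): [1 2 6 4 0 3 5]
Card 1 is at position 0.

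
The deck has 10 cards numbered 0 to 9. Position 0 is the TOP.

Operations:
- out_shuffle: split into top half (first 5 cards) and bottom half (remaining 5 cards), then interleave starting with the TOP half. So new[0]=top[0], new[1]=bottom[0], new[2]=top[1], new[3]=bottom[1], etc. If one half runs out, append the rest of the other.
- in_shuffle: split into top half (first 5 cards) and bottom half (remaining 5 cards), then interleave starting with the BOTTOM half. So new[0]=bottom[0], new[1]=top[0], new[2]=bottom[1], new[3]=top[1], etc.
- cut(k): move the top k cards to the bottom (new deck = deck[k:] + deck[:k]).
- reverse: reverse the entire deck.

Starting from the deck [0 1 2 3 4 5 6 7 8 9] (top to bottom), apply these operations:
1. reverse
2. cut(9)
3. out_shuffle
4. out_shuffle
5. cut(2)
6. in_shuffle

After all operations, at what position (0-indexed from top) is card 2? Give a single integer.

Answer: 7

Derivation:
After op 1 (reverse): [9 8 7 6 5 4 3 2 1 0]
After op 2 (cut(9)): [0 9 8 7 6 5 4 3 2 1]
After op 3 (out_shuffle): [0 5 9 4 8 3 7 2 6 1]
After op 4 (out_shuffle): [0 3 5 7 9 2 4 6 8 1]
After op 5 (cut(2)): [5 7 9 2 4 6 8 1 0 3]
After op 6 (in_shuffle): [6 5 8 7 1 9 0 2 3 4]
Card 2 is at position 7.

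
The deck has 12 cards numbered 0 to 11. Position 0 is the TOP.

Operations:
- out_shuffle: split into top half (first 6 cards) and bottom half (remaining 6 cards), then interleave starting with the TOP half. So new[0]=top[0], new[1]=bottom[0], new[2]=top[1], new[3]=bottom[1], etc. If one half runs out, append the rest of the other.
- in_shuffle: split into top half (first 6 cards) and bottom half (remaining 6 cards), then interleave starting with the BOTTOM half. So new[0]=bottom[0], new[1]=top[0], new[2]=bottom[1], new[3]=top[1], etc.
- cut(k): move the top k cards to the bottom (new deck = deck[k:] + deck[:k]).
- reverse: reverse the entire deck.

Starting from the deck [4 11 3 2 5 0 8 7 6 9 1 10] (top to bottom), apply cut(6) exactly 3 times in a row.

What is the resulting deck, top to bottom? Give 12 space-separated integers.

Answer: 8 7 6 9 1 10 4 11 3 2 5 0

Derivation:
After op 1 (cut(6)): [8 7 6 9 1 10 4 11 3 2 5 0]
After op 2 (cut(6)): [4 11 3 2 5 0 8 7 6 9 1 10]
After op 3 (cut(6)): [8 7 6 9 1 10 4 11 3 2 5 0]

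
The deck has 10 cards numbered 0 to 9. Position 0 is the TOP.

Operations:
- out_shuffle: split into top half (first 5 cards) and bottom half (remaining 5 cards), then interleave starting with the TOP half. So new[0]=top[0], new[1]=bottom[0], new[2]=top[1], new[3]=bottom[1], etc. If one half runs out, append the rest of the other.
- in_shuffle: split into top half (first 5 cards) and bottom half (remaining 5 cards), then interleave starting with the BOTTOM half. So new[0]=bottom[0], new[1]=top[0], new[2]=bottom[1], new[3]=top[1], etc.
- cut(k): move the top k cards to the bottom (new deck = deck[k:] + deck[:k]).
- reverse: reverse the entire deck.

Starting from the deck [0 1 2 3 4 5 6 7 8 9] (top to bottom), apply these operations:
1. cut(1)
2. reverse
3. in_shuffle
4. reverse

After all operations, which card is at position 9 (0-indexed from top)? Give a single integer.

Answer: 5

Derivation:
After op 1 (cut(1)): [1 2 3 4 5 6 7 8 9 0]
After op 2 (reverse): [0 9 8 7 6 5 4 3 2 1]
After op 3 (in_shuffle): [5 0 4 9 3 8 2 7 1 6]
After op 4 (reverse): [6 1 7 2 8 3 9 4 0 5]
Position 9: card 5.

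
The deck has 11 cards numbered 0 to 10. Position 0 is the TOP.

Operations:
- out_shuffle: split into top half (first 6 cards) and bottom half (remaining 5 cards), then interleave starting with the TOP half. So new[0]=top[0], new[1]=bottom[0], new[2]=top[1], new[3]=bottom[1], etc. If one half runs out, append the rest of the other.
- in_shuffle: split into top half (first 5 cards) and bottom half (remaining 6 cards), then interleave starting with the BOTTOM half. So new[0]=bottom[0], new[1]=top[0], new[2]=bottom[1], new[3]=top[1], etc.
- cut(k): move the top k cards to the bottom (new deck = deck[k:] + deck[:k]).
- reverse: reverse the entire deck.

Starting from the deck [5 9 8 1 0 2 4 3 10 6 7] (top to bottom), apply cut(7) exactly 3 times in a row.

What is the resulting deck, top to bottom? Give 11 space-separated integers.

After op 1 (cut(7)): [3 10 6 7 5 9 8 1 0 2 4]
After op 2 (cut(7)): [1 0 2 4 3 10 6 7 5 9 8]
After op 3 (cut(7)): [7 5 9 8 1 0 2 4 3 10 6]

Answer: 7 5 9 8 1 0 2 4 3 10 6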